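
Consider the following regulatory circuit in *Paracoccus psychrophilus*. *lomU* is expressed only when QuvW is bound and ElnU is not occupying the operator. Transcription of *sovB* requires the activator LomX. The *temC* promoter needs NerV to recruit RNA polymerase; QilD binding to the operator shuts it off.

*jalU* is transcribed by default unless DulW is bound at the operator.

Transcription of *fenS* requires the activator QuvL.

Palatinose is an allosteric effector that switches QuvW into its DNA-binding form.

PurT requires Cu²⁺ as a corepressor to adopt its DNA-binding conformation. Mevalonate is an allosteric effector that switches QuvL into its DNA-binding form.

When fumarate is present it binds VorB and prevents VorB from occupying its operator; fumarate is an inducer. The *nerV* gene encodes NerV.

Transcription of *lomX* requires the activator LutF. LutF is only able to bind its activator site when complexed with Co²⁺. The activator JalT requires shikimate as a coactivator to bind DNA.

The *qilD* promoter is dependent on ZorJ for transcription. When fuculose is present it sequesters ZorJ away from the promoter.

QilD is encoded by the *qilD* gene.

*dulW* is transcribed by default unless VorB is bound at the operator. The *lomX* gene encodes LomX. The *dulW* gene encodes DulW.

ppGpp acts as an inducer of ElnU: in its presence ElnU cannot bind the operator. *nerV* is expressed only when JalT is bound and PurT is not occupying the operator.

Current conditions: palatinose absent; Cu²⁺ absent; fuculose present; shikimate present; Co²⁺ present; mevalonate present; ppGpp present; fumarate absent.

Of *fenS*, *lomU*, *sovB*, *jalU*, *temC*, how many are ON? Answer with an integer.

Mevalonate is present, so QuvL is active.
No repressor is bound and QuvL is active, so *fenS* is transcribed.
→ *fenS* is ON.
Palatinose is absent, so QuvW is inactive.
ppGpp is present, so ElnU is inactive.
Required activator QuvW is absent, so *lomU* is not transcribed.
→ *lomU* is OFF.
Co²⁺ is present, so LutF is active.
No repressor is bound and LutF is active, so *lomX* is transcribed.
So LomX is produced and active.
No repressor is bound and LomX is active, so *sovB* is transcribed.
→ *sovB* is ON.
Fumarate is absent, so VorB is active.
With repressor VorB bound, *dulW* is not transcribed.
So DulW is not produced.
With no repressor bound, *jalU* is transcribed.
→ *jalU* is ON.
Fuculose is present, so ZorJ is inactive.
Required activator ZorJ is absent, so *qilD* is not transcribed.
So QilD is not produced.
Cu²⁺ is absent, so PurT is inactive.
Shikimate is present, so JalT is active.
No repressor is bound and JalT is active, so *nerV* is transcribed.
So NerV is produced and active.
No repressor is bound and NerV is active, so *temC* is transcribed.
→ *temC* is ON.
4 of the 5 genes are transcribed.

4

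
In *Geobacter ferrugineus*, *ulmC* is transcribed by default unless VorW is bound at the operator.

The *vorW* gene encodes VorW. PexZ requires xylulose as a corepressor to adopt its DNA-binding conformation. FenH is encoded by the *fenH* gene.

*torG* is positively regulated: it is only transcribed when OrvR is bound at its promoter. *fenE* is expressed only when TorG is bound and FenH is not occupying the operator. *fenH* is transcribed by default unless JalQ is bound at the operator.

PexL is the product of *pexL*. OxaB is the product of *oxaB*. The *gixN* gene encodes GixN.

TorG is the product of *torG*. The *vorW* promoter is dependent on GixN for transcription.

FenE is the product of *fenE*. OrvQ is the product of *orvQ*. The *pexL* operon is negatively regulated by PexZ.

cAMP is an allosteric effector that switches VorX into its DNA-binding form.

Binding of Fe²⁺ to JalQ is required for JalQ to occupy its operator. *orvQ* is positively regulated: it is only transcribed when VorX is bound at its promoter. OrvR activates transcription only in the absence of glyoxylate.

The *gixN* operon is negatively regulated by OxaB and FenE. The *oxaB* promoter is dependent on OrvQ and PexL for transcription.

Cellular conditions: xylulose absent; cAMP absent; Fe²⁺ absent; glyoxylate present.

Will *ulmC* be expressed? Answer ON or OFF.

OFF

cAMP is absent, so VorX is inactive.
Required activator VorX is absent, so *orvQ* is not transcribed.
So OrvQ is not produced.
Xylulose is absent, so PexZ is inactive.
With no repressor bound, *pexL* is transcribed.
So PexL is produced and active.
Required activator OrvQ is absent, so *oxaB* is not transcribed.
So OxaB is not produced.
Fe²⁺ is absent, so JalQ is inactive.
With no repressor bound, *fenH* is transcribed.
So FenH is produced and active.
Glyoxylate is present, so OrvR is inactive.
Required activator OrvR is absent, so *torG* is not transcribed.
So TorG is not produced.
With repressor FenH bound, *fenE* is not transcribed.
So FenE is not produced.
With no repressor bound, *gixN* is transcribed.
So GixN is produced and active.
No repressor is bound and GixN is active, so *vorW* is transcribed.
So VorW is produced and active.
With repressor VorW bound, *ulmC* is not transcribed.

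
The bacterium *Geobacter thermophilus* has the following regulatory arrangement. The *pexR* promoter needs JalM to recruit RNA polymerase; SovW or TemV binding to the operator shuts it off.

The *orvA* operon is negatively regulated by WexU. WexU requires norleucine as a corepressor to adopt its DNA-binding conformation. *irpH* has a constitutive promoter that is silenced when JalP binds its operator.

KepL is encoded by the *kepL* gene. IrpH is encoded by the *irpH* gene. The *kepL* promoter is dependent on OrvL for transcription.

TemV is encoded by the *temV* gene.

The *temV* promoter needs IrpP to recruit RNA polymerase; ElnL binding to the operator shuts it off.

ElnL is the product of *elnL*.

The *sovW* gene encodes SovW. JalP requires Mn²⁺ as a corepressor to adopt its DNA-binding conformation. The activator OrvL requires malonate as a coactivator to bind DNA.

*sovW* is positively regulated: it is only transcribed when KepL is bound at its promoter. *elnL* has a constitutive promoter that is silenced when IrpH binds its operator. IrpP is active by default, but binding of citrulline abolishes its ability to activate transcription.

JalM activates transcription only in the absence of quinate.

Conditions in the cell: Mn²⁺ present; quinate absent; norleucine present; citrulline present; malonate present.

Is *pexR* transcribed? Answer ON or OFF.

OFF

Malonate is present, so OrvL is active.
No repressor is bound and OrvL is active, so *kepL* is transcribed.
So KepL is produced and active.
No repressor is bound and KepL is active, so *sovW* is transcribed.
So SovW is produced and active.
Quinate is absent, so JalM is active.
Citrulline is present, so IrpP is inactive.
Mn²⁺ is present, so JalP is active.
With repressor JalP bound, *irpH* is not transcribed.
So IrpH is not produced.
With no repressor bound, *elnL* is transcribed.
So ElnL is produced and active.
With repressor ElnL bound, *temV* is not transcribed.
So TemV is not produced.
With repressor SovW bound, *pexR* is not transcribed.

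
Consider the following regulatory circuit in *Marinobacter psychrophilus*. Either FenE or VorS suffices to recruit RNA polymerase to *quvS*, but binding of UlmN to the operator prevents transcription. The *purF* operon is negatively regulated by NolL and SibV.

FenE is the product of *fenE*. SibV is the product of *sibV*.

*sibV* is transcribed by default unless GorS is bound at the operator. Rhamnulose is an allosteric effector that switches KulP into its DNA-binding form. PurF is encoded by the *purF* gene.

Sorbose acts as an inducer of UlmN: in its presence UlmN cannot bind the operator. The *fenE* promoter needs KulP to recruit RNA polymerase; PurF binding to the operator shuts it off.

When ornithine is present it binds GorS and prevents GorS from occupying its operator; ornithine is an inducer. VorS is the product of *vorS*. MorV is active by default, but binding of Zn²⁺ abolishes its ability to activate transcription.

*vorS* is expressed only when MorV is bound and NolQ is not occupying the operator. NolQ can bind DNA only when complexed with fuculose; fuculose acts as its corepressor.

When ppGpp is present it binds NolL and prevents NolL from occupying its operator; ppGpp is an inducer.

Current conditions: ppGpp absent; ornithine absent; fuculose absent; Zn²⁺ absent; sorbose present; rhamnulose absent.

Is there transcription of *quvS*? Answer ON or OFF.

ON

Sorbose is present, so UlmN is inactive.
ppGpp is absent, so NolL is active.
Ornithine is absent, so GorS is active.
With repressor GorS bound, *sibV* is not transcribed.
So SibV is not produced.
With repressor NolL bound, *purF* is not transcribed.
So PurF is not produced.
Rhamnulose is absent, so KulP is inactive.
Required activator KulP is absent, so *fenE* is not transcribed.
So FenE is not produced.
Zn²⁺ is absent, so MorV is active.
Fuculose is absent, so NolQ is inactive.
No repressor is bound and MorV is active, so *vorS* is transcribed.
So VorS is produced and active.
Activator VorS is present, so *quvS* is transcribed.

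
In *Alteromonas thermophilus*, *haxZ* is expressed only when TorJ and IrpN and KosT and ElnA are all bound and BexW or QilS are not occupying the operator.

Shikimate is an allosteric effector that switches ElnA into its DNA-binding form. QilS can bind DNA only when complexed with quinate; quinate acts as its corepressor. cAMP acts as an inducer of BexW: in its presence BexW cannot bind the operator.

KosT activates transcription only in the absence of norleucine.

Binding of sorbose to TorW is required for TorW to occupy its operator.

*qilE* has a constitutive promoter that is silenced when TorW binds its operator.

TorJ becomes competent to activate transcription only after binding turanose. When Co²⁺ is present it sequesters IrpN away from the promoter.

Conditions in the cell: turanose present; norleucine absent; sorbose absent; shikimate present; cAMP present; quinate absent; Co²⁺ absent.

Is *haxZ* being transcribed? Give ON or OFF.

Turanose is present, so TorJ is active.
cAMP is present, so BexW is inactive.
Quinate is absent, so QilS is inactive.
Co²⁺ is absent, so IrpN is active.
Norleucine is absent, so KosT is active.
Shikimate is present, so ElnA is active.
No repressor is bound and TorJ and IrpN and KosT and ElnA are active, so *haxZ* is transcribed.

ON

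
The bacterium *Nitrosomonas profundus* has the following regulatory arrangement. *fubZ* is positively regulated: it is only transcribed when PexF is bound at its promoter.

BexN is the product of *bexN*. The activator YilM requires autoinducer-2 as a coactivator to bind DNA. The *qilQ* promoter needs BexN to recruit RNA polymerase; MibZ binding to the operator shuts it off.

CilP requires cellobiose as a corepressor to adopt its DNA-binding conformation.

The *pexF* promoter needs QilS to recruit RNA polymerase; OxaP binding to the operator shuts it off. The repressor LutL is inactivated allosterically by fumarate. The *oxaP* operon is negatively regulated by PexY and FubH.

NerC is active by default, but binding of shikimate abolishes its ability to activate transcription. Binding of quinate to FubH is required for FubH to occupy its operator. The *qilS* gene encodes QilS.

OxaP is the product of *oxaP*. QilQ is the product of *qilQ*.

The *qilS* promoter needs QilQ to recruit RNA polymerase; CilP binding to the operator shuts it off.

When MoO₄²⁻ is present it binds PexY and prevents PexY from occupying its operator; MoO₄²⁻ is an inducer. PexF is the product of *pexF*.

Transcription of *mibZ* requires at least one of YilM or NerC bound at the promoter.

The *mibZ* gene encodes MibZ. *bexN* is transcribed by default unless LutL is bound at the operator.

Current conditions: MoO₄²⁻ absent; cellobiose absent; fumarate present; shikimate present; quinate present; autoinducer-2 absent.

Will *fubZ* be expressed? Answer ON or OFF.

Fumarate is present, so LutL is inactive.
With no repressor bound, *bexN* is transcribed.
So BexN is produced and active.
Autoinducer-2 is absent, so YilM is inactive.
Shikimate is present, so NerC is inactive.
No activator is available at the *mibZ* promoter, so *mibZ* is not transcribed.
So MibZ is not produced.
No repressor is bound and BexN is active, so *qilQ* is transcribed.
So QilQ is produced and active.
Cellobiose is absent, so CilP is inactive.
No repressor is bound and QilQ is active, so *qilS* is transcribed.
So QilS is produced and active.
MoO₄²⁻ is absent, so PexY is active.
Quinate is present, so FubH is active.
With repressor PexY bound, *oxaP* is not transcribed.
So OxaP is not produced.
No repressor is bound and QilS is active, so *pexF* is transcribed.
So PexF is produced and active.
No repressor is bound and PexF is active, so *fubZ* is transcribed.

ON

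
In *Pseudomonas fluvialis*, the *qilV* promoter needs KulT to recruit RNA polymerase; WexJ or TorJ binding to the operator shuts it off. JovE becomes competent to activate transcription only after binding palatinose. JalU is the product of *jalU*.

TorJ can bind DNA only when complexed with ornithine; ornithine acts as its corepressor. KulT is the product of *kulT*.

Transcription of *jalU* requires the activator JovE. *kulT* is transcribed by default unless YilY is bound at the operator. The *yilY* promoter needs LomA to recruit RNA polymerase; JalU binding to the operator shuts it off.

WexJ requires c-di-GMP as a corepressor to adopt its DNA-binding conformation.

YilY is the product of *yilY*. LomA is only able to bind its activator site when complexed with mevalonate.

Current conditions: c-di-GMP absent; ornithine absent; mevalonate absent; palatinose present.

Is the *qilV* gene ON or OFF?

ON

Mevalonate is absent, so LomA is inactive.
Palatinose is present, so JovE is active.
No repressor is bound and JovE is active, so *jalU* is transcribed.
So JalU is produced and active.
With repressor JalU bound, *yilY* is not transcribed.
So YilY is not produced.
With no repressor bound, *kulT* is transcribed.
So KulT is produced and active.
c-di-GMP is absent, so WexJ is inactive.
Ornithine is absent, so TorJ is inactive.
No repressor is bound and KulT is active, so *qilV* is transcribed.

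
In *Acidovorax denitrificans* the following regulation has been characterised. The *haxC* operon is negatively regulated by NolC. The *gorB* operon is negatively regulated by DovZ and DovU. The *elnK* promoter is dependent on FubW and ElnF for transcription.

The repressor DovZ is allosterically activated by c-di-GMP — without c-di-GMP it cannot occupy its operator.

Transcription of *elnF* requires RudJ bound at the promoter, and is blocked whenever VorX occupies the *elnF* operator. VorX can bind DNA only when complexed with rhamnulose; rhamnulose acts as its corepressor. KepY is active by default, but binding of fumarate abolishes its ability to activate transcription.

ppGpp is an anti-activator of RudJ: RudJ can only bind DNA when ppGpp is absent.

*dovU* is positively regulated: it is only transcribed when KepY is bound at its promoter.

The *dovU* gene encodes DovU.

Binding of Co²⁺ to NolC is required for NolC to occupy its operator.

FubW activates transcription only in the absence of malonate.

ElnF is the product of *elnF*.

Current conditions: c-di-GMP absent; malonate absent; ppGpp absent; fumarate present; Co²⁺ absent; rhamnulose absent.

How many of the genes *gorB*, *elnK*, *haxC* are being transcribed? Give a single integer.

c-di-GMP is absent, so DovZ is inactive.
Fumarate is present, so KepY is inactive.
Required activator KepY is absent, so *dovU* is not transcribed.
So DovU is not produced.
With no repressor bound, *gorB* is transcribed.
→ *gorB* is ON.
Malonate is absent, so FubW is active.
Rhamnulose is absent, so VorX is inactive.
ppGpp is absent, so RudJ is active.
No repressor is bound and RudJ is active, so *elnF* is transcribed.
So ElnF is produced and active.
No repressor is bound and FubW and ElnF are active, so *elnK* is transcribed.
→ *elnK* is ON.
Co²⁺ is absent, so NolC is inactive.
With no repressor bound, *haxC* is transcribed.
→ *haxC* is ON.
3 of the 3 genes are transcribed.

3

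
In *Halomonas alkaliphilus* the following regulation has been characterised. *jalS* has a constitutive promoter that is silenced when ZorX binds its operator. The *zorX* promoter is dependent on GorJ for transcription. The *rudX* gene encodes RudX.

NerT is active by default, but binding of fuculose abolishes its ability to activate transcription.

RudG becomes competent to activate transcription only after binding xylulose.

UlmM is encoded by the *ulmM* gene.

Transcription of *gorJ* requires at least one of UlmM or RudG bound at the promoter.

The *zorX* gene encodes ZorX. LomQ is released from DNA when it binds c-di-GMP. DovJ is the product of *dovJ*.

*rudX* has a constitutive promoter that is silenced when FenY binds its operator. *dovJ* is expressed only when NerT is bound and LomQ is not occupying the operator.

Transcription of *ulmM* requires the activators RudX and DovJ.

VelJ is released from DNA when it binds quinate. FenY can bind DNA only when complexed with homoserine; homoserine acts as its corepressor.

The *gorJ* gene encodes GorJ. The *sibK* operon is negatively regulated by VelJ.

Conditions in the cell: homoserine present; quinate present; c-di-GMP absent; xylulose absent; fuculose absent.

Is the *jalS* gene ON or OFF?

Homoserine is present, so FenY is active.
With repressor FenY bound, *rudX* is not transcribed.
So RudX is not produced.
Fuculose is absent, so NerT is active.
c-di-GMP is absent, so LomQ is active.
With repressor LomQ bound, *dovJ* is not transcribed.
So DovJ is not produced.
Required activator RudX is absent, so *ulmM* is not transcribed.
So UlmM is not produced.
Xylulose is absent, so RudG is inactive.
No activator is available at the *gorJ* promoter, so *gorJ* is not transcribed.
So GorJ is not produced.
Required activator GorJ is absent, so *zorX* is not transcribed.
So ZorX is not produced.
With no repressor bound, *jalS* is transcribed.

ON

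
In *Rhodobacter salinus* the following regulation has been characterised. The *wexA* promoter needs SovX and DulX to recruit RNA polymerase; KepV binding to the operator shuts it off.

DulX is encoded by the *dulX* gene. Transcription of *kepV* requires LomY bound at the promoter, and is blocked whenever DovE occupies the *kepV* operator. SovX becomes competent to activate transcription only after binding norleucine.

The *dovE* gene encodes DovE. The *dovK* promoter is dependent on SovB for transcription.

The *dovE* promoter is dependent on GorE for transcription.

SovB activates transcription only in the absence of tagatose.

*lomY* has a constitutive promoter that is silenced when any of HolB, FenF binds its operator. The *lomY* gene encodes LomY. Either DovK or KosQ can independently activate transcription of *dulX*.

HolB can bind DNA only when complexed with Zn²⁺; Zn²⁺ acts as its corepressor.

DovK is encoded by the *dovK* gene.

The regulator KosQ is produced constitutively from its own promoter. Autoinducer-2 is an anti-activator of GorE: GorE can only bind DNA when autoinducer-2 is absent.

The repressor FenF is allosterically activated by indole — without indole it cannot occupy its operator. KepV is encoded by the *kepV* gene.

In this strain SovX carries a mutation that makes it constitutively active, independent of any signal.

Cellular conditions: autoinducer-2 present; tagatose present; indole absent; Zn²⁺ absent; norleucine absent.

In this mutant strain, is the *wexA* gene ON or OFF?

OFF

SovX is constitutively active in this strain.
Autoinducer-2 is present, so GorE is inactive.
Required activator GorE is absent, so *dovE* is not transcribed.
So DovE is not produced.
Zn²⁺ is absent, so HolB is inactive.
Indole is absent, so FenF is inactive.
With no repressor bound, *lomY* is transcribed.
So LomY is produced and active.
No repressor is bound and LomY is active, so *kepV* is transcribed.
So KepV is produced and active.
Tagatose is present, so SovB is inactive.
Required activator SovB is absent, so *dovK* is not transcribed.
So DovK is not produced.
KosQ is produced constitutively and is active.
Activator KosQ is present, so *dulX* is transcribed.
So DulX is produced and active.
With repressor KepV bound, *wexA* is not transcribed.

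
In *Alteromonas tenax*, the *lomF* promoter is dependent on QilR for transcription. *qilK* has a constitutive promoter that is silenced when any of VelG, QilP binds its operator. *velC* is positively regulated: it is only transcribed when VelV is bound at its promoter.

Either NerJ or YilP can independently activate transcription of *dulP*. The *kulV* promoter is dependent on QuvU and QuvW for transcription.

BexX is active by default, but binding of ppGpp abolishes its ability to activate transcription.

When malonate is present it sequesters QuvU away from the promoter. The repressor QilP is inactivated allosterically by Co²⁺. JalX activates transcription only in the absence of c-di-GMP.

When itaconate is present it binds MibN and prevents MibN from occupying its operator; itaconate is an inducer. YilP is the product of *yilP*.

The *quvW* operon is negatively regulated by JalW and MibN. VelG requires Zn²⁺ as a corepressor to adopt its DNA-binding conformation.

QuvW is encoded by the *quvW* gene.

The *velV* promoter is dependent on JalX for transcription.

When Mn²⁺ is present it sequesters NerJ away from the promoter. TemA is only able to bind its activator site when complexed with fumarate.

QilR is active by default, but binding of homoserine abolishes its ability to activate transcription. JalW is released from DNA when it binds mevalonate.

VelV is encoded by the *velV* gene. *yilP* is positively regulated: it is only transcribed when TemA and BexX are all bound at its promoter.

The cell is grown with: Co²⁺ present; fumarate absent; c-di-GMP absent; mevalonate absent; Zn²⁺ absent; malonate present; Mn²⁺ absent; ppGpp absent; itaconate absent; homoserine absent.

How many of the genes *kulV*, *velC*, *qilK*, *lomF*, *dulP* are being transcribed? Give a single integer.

4

Malonate is present, so QuvU is inactive.
Mevalonate is absent, so JalW is active.
Itaconate is absent, so MibN is active.
With repressor JalW bound, *quvW* is not transcribed.
So QuvW is not produced.
Required activator QuvU is absent, so *kulV* is not transcribed.
→ *kulV* is OFF.
c-di-GMP is absent, so JalX is active.
No repressor is bound and JalX is active, so *velV* is transcribed.
So VelV is produced and active.
No repressor is bound and VelV is active, so *velC* is transcribed.
→ *velC* is ON.
Zn²⁺ is absent, so VelG is inactive.
Co²⁺ is present, so QilP is inactive.
With no repressor bound, *qilK* is transcribed.
→ *qilK* is ON.
Homoserine is absent, so QilR is active.
No repressor is bound and QilR is active, so *lomF* is transcribed.
→ *lomF* is ON.
Mn²⁺ is absent, so NerJ is active.
Fumarate is absent, so TemA is inactive.
ppGpp is absent, so BexX is active.
Required activator TemA is absent, so *yilP* is not transcribed.
So YilP is not produced.
Activator NerJ is present, so *dulP* is transcribed.
→ *dulP* is ON.
4 of the 5 genes are transcribed.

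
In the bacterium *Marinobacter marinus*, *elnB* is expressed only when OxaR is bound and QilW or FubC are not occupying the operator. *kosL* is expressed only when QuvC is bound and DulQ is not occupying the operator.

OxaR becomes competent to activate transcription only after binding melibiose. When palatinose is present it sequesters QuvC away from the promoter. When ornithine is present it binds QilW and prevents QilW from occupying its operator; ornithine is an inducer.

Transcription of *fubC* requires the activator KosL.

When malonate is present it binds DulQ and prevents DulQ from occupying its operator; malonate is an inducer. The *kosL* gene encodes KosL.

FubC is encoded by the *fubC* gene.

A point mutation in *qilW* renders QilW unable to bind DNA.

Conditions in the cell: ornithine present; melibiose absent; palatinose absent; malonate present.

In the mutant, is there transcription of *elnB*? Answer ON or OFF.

OFF

Melibiose is absent, so OxaR is inactive.
QilW is non-functional in this strain, so it has no effect.
Palatinose is absent, so QuvC is active.
Malonate is present, so DulQ is inactive.
No repressor is bound and QuvC is active, so *kosL* is transcribed.
So KosL is produced and active.
No repressor is bound and KosL is active, so *fubC* is transcribed.
So FubC is produced and active.
With repressor FubC bound, *elnB* is not transcribed.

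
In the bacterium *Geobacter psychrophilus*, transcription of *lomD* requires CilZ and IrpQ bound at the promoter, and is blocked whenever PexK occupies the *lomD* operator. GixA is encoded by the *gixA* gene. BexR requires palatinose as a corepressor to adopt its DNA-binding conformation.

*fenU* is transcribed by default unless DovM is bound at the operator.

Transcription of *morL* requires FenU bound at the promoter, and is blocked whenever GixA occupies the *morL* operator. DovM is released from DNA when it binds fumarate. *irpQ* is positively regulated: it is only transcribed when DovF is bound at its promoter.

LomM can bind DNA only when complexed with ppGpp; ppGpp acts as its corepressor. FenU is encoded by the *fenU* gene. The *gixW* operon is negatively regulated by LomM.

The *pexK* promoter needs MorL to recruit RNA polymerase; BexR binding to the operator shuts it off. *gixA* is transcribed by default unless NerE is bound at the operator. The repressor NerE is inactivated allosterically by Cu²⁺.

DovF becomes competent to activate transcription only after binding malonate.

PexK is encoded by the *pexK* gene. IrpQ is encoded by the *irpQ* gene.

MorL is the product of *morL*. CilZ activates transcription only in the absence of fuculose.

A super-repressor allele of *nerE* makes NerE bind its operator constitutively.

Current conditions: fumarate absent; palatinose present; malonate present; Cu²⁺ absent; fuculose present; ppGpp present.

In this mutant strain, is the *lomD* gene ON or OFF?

Palatinose is present, so BexR is active.
Fumarate is absent, so DovM is active.
With repressor DovM bound, *fenU* is not transcribed.
So FenU is not produced.
NerE is constitutively active in this strain.
With repressor NerE bound, *gixA* is not transcribed.
So GixA is not produced.
Required activator FenU is absent, so *morL* is not transcribed.
So MorL is not produced.
With repressor BexR bound, *pexK* is not transcribed.
So PexK is not produced.
Fuculose is present, so CilZ is inactive.
Malonate is present, so DovF is active.
No repressor is bound and DovF is active, so *irpQ* is transcribed.
So IrpQ is produced and active.
Required activator CilZ is absent, so *lomD* is not transcribed.

OFF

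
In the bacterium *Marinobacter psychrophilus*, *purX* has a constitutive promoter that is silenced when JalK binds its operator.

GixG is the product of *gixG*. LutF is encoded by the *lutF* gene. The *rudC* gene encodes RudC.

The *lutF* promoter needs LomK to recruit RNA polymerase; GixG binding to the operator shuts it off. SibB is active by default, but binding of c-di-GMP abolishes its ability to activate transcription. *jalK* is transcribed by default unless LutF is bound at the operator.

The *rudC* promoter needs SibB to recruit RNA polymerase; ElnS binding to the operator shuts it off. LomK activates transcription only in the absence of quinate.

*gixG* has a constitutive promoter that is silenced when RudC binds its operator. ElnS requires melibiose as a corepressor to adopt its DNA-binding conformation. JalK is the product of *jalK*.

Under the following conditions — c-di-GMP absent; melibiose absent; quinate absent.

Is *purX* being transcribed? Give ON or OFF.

ON

Melibiose is absent, so ElnS is inactive.
c-di-GMP is absent, so SibB is active.
No repressor is bound and SibB is active, so *rudC* is transcribed.
So RudC is produced and active.
With repressor RudC bound, *gixG* is not transcribed.
So GixG is not produced.
Quinate is absent, so LomK is active.
No repressor is bound and LomK is active, so *lutF* is transcribed.
So LutF is produced and active.
With repressor LutF bound, *jalK* is not transcribed.
So JalK is not produced.
With no repressor bound, *purX* is transcribed.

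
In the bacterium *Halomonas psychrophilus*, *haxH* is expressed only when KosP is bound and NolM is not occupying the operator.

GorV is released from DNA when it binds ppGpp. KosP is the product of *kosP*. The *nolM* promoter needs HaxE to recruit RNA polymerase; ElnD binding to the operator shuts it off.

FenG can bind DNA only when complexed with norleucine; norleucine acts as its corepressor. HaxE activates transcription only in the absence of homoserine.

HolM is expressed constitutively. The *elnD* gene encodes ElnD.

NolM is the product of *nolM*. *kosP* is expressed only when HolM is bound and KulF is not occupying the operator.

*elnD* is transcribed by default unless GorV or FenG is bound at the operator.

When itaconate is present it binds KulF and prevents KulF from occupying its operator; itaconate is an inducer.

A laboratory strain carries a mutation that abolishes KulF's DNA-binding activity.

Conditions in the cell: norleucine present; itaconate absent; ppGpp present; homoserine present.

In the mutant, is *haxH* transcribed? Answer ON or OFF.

ON

KulF is non-functional in this strain, so it has no effect.
HolM is produced constitutively and is active.
No repressor is bound and HolM is active, so *kosP* is transcribed.
So KosP is produced and active.
Homoserine is present, so HaxE is inactive.
ppGpp is present, so GorV is inactive.
Norleucine is present, so FenG is active.
With repressor FenG bound, *elnD* is not transcribed.
So ElnD is not produced.
Required activator HaxE is absent, so *nolM* is not transcribed.
So NolM is not produced.
No repressor is bound and KosP is active, so *haxH* is transcribed.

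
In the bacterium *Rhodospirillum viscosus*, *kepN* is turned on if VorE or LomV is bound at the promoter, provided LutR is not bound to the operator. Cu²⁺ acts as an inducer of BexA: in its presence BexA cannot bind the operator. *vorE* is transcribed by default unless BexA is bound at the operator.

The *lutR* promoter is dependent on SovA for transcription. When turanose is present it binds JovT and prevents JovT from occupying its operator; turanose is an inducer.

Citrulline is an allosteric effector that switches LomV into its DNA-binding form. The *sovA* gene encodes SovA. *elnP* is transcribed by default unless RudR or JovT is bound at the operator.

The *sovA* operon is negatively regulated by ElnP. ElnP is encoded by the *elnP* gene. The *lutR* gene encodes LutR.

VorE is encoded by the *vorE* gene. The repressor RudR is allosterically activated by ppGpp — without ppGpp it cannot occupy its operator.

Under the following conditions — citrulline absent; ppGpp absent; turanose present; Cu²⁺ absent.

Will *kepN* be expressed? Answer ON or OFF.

ppGpp is absent, so RudR is inactive.
Turanose is present, so JovT is inactive.
With no repressor bound, *elnP* is transcribed.
So ElnP is produced and active.
With repressor ElnP bound, *sovA* is not transcribed.
So SovA is not produced.
Required activator SovA is absent, so *lutR* is not transcribed.
So LutR is not produced.
Cu²⁺ is absent, so BexA is active.
With repressor BexA bound, *vorE* is not transcribed.
So VorE is not produced.
Citrulline is absent, so LomV is inactive.
No activator is available at the *kepN* promoter, so *kepN* is not transcribed.

OFF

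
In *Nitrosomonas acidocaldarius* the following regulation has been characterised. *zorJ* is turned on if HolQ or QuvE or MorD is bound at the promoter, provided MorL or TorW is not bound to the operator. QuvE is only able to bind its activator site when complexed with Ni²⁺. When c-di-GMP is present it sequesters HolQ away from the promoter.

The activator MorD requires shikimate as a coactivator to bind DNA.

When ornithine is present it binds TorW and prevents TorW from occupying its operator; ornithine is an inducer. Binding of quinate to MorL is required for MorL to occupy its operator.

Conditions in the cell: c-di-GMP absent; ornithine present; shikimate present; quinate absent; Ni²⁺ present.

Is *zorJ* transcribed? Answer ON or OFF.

c-di-GMP is absent, so HolQ is active.
Ni²⁺ is present, so QuvE is active.
Shikimate is present, so MorD is active.
Quinate is absent, so MorL is inactive.
Ornithine is present, so TorW is inactive.
Activator HolQ is present, so *zorJ* is transcribed.

ON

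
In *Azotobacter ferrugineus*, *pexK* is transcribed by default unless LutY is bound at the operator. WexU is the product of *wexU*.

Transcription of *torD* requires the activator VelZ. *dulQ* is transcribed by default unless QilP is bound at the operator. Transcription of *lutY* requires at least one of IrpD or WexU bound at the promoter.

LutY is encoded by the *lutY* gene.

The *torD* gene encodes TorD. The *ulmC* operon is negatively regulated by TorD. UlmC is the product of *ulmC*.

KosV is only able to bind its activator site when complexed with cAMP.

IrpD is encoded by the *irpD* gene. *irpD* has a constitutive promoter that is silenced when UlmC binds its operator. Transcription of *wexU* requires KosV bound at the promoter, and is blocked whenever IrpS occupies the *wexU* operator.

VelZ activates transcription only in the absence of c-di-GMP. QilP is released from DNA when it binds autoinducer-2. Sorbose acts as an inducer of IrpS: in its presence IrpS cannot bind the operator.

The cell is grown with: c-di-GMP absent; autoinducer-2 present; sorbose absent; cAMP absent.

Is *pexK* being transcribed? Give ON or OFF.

OFF

c-di-GMP is absent, so VelZ is active.
No repressor is bound and VelZ is active, so *torD* is transcribed.
So TorD is produced and active.
With repressor TorD bound, *ulmC* is not transcribed.
So UlmC is not produced.
With no repressor bound, *irpD* is transcribed.
So IrpD is produced and active.
cAMP is absent, so KosV is inactive.
Sorbose is absent, so IrpS is active.
With repressor IrpS bound, *wexU* is not transcribed.
So WexU is not produced.
Activator IrpD is present, so *lutY* is transcribed.
So LutY is produced and active.
With repressor LutY bound, *pexK* is not transcribed.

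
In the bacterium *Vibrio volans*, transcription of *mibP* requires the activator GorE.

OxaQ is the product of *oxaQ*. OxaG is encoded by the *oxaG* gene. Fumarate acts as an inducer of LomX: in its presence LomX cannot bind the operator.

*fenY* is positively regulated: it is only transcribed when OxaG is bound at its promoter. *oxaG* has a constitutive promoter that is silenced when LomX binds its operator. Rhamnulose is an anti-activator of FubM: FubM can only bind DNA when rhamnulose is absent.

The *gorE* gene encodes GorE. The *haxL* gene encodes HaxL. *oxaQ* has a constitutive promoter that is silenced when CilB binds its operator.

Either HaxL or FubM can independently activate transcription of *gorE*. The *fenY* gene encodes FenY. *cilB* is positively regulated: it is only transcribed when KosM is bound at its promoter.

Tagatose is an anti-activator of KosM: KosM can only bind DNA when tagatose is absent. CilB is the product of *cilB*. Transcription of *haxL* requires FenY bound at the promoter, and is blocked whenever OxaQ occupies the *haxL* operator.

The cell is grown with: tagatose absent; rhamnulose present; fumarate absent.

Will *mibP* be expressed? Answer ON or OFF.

OFF

Fumarate is absent, so LomX is active.
With repressor LomX bound, *oxaG* is not transcribed.
So OxaG is not produced.
Required activator OxaG is absent, so *fenY* is not transcribed.
So FenY is not produced.
Tagatose is absent, so KosM is active.
No repressor is bound and KosM is active, so *cilB* is transcribed.
So CilB is produced and active.
With repressor CilB bound, *oxaQ* is not transcribed.
So OxaQ is not produced.
Required activator FenY is absent, so *haxL* is not transcribed.
So HaxL is not produced.
Rhamnulose is present, so FubM is inactive.
No activator is available at the *gorE* promoter, so *gorE* is not transcribed.
So GorE is not produced.
Required activator GorE is absent, so *mibP* is not transcribed.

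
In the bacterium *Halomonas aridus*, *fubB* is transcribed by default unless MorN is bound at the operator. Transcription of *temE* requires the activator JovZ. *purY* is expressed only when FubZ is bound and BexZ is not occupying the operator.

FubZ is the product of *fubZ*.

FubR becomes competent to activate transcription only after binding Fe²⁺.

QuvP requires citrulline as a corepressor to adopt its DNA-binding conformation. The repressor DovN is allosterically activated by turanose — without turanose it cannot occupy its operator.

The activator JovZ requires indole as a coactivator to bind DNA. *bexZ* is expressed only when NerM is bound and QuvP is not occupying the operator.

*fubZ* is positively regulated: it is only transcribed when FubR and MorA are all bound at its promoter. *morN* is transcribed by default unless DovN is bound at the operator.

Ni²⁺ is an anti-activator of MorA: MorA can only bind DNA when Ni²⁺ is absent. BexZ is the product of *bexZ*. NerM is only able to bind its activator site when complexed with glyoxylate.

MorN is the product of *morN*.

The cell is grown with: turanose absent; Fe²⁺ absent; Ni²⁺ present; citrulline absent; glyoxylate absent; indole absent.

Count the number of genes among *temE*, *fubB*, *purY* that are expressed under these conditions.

0

Indole is absent, so JovZ is inactive.
Required activator JovZ is absent, so *temE* is not transcribed.
→ *temE* is OFF.
Turanose is absent, so DovN is inactive.
With no repressor bound, *morN* is transcribed.
So MorN is produced and active.
With repressor MorN bound, *fubB* is not transcribed.
→ *fubB* is OFF.
Glyoxylate is absent, so NerM is inactive.
Citrulline is absent, so QuvP is inactive.
Required activator NerM is absent, so *bexZ* is not transcribed.
So BexZ is not produced.
Fe²⁺ is absent, so FubR is inactive.
Ni²⁺ is present, so MorA is inactive.
Required activator FubR is absent, so *fubZ* is not transcribed.
So FubZ is not produced.
Required activator FubZ is absent, so *purY* is not transcribed.
→ *purY* is OFF.
0 of the 3 genes are transcribed.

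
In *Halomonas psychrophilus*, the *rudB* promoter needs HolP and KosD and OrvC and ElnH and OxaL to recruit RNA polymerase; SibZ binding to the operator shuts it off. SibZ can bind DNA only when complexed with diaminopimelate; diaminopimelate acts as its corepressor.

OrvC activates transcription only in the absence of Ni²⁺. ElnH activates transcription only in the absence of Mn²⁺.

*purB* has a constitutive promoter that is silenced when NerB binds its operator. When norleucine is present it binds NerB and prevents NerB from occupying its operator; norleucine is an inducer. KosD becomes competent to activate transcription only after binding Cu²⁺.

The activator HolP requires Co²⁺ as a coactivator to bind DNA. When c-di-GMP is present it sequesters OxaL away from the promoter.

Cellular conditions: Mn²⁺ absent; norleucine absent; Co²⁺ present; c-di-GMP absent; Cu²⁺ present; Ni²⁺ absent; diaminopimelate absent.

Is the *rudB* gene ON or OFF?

Diaminopimelate is absent, so SibZ is inactive.
Co²⁺ is present, so HolP is active.
Cu²⁺ is present, so KosD is active.
Ni²⁺ is absent, so OrvC is active.
Mn²⁺ is absent, so ElnH is active.
c-di-GMP is absent, so OxaL is active.
No repressor is bound and HolP and KosD and OrvC and ElnH and OxaL are active, so *rudB* is transcribed.

ON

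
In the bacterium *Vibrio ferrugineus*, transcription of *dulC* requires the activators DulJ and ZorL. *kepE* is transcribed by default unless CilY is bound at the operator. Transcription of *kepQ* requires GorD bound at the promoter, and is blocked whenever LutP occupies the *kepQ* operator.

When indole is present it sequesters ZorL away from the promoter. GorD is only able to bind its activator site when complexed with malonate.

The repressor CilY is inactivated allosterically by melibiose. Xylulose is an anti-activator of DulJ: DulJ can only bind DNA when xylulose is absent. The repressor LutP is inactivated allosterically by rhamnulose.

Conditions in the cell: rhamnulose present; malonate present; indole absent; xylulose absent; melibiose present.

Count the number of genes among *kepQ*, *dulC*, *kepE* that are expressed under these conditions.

3

Rhamnulose is present, so LutP is inactive.
Malonate is present, so GorD is active.
No repressor is bound and GorD is active, so *kepQ* is transcribed.
→ *kepQ* is ON.
Xylulose is absent, so DulJ is active.
Indole is absent, so ZorL is active.
No repressor is bound and DulJ and ZorL are active, so *dulC* is transcribed.
→ *dulC* is ON.
Melibiose is present, so CilY is inactive.
With no repressor bound, *kepE* is transcribed.
→ *kepE* is ON.
3 of the 3 genes are transcribed.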